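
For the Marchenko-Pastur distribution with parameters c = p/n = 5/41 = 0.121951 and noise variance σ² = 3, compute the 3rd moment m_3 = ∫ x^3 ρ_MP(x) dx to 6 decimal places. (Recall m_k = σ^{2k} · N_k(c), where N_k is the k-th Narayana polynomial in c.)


E[X³] = σ⁶ (1 + 3c + c²) (third MP moment). With σ² = 3 (so σ⁶ = 27) and c = 5/41 = 0.121951: E[X³] = 27 · (1 + 3·0.121951 + (0.121951)²) = 27 · 1.380726.

So E[X^3] = 37.279595.


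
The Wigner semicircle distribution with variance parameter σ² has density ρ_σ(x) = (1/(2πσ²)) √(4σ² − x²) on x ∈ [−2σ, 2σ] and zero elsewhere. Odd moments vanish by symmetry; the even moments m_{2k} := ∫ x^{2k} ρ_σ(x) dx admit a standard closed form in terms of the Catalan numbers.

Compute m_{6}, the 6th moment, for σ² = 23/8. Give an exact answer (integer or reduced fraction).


By the scaled semicircle moment identity, m_{2k} = σ^{2k} · C_k with k = 3.
C_3 = (1/(k+1)) · C(2k, k) = (1/4) · C(6, 3) = (1/4) · 20 = 5.
σ^{2k} = (σ²)^k = (23/8)^3 = 12167/512.

Therefore m_{6} = σ^{6} · C_3 = (12167/512) · 5 = 60835/512.


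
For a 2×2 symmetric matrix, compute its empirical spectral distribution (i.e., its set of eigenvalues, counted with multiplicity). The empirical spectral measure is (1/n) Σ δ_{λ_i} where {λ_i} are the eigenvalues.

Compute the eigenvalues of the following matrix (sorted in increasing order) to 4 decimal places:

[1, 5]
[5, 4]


Since M is real symmetric, both eigenvalues are real; they are the roots of det(λI − M) = λ² − (tr M) λ + det M.
tr M = 1 + 4 = 5.
det M = 1·4 − 5² = 4 − 25 = -21.
Characteristic polynomial: λ² − 5λ − 21 = 0.
Discriminant Δ = (tr M)² − 4·det M = 25 − (-84) = 109; √Δ = 10.440307.
λ = (tr M ± √Δ)/2 = (5 ± 10.440307)/2, giving (tr M − √Δ)/2 = -2.7202 and (tr M + √Δ)/2 = 7.7202.

Eigenvalues sorted in increasing order: [-2.7202, 7.7202].


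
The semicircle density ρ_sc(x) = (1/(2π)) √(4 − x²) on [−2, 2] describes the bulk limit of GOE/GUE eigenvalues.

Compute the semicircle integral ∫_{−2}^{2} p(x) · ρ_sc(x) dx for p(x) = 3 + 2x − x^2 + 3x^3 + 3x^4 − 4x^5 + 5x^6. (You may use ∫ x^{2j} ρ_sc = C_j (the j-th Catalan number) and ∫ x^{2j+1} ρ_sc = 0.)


Write p(x) = Σ a_i x^i, split into monomials and integrate each against ρ_sc separately.
Using ∫ x^{2j} ρ_sc = C_j = (1/(j+1)) C(2j, j) (Catalan numbers) and ∫ x^{2j+1} ρ_sc = 0 (odd monomials vanish by symmetry):
  i = 0 (even): a_0 · C_{0} = 3 · 1 = 3
  i = 1 (odd): ∫ x^1 ρ_sc = 0 (vanishes)
  i = 2 (even): a_2 · C_{1} = -1 · 1 = -1
  i = 3 (odd): ∫ x^3 ρ_sc = 0 (vanishes)
  i = 4 (even): a_4 · C_{2} = 3 · 2 = 6
  i = 5 (odd): ∫ x^5 ρ_sc = 0 (vanishes)
  i = 6 (even): a_6 · C_{3} = 5 · 5 = 25

Summing the contributions: ∫_{−2}^{2} p(x) ρ_sc(x) dx = 3 + (-1) + 6 + 25 = 33.


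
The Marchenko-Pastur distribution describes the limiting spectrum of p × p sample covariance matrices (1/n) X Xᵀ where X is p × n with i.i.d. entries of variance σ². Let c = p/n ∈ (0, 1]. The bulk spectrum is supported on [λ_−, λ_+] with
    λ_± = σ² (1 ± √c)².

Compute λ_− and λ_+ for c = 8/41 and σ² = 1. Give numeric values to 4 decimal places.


c = 8/41 = 0.195122; √c = 0.441726.
λ_− = σ² (1 − √c)² = 1 · (1 − 0.441726)² = 1 · (0.558274)² = 0.311670.
λ_+ = σ² (1 + √c)² = 1 · (1 + 0.441726)² = 1 · (1.441726)² = 2.078574.

Rounded to 4 decimal places: λ_− ≈ 0.3117, λ_+ ≈ 2.0786.


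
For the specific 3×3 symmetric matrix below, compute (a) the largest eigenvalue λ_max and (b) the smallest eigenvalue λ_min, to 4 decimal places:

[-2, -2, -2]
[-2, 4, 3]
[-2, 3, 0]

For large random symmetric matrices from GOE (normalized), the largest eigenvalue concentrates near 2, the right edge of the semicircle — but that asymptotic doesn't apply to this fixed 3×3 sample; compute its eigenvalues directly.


Since M is real symmetric, all three eigenvalues are real; they are the roots of det(λI − M) = λ³ − (tr M) λ² + s λ − det M, where s is the sum of the principal 2×2 minors.
tr M = -2 + 4 + 0 = 2.
s = ((-2)·4 − (-2)²) + ((-2)·0 − (-2)²) + (4·0 − 3²) = -12 + (-4) + (-9) = -25.
det M (expand along row 1) = (-2)·(-9) − (-2)·6 + (-2)·2 = 26.
Characteristic polynomial: λ³ − 2λ² − 25λ − 26 = 0.
Substitute λ = y + (tr M)/3 = y + 0.666667 to remove the quadratic term: y³ + p·y + q = 0 with p = s − (tr M)²/3 = -26.333333 and q = −2(tr M)³/27 + (tr M)·s/3 − det M = -43.259259.
Three real roots ⇒ use the trigonometric (Viète) form: r = 2√(−p/3) = 5.925463, φ = arccos(3q/(p·r)) = arccos(0.831711) = 0.588615 rad.
y_k = r·cos(φ/3 − 2πk/3) for k = 0, 1, 2 gives y = 5.811774, -1.905489, -3.906285.
λ_k = y_k + 0.666667 gives λ = 6.4784, -1.2388, -3.2396 (check: the sum is 2.0000 = tr M).

Hence λ_max = 6.4784 and λ_min = -3.2396.


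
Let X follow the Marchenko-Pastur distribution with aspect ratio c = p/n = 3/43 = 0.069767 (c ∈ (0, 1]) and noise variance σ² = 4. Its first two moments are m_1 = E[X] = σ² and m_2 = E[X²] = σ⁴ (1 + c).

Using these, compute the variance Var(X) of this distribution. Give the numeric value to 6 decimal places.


m_1 = E[X] = σ² = 4, so m_1² = 16.
m_2 = E[X²] = σ⁴ (1 + c) = 16 · (1 + 0.069767) = 16 · 1.069767 = 17.116279.
(Note m_2 − m_1² simplifies to c · σ⁴ = 0.069767 · 16.)

Var(X) = m_2 − m_1² = 17.116279 − 16 = 1.116279.


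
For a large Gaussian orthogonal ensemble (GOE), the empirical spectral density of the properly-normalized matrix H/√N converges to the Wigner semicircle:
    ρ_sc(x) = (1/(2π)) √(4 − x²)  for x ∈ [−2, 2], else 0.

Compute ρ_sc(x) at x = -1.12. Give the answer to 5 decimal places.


ρ_sc(x) = (1/(2π)) √(4 − x²). With x = -1.12:
  4 − x² = 4 − (-1.12)² = 4 − 1.254400 = 2.745600.
  √(4 − x²) = 1.656985.
  1/(2π) = 0.159155.
  ρ_sc(-1.12) = 0.159155 · 1.656985 = 0.263717.

Rounded to 5 decimal places: ρ_sc(-1.12) ≈ 0.26372.


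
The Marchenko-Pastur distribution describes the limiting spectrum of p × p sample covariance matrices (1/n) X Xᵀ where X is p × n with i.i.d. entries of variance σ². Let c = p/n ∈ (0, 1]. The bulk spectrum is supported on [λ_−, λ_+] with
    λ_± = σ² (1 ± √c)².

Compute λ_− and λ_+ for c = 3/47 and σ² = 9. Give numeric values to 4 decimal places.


c = 3/47 = 0.063830; √c = 0.252646.
λ_− = σ² (1 − √c)² = 9 · (1 − 0.252646)² = 9 · (0.747354)² = 5.026848.
λ_+ = σ² (1 + √c)² = 9 · (1 + 0.252646)² = 9 · (1.252646)² = 14.122088.

Rounded to 4 decimal places: λ_− ≈ 5.0268, λ_+ ≈ 14.1221.


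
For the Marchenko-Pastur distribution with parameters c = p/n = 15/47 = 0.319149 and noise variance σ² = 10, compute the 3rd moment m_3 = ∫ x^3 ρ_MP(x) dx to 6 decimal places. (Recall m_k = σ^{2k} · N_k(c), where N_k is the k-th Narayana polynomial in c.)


E[X³] = σ⁶ (1 + 3c + c²) (third MP moment). With σ² = 10 (so σ⁶ = 1000) and c = 15/47 = 0.319149: E[X³] = 1000 · (1 + 3·0.319149 + (0.319149)²) = 1000 · 2.059303.

So E[X^3] = 2059.302852.


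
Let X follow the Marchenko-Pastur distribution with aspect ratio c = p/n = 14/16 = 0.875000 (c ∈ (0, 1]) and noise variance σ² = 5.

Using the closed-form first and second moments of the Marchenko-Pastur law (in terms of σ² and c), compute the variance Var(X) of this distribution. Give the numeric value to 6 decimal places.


Recall the MP moments m_1 = E[X] = σ² and m_2 = E[X²] = σ⁴ (1 + c).
m_1 = E[X] = σ² = 5, so m_1² = 25.
m_2 = E[X²] = σ⁴ (1 + c) = 25 · (1 + 0.875000) = 25 · 1.875000 = 46.875000.
(Note m_2 − m_1² simplifies to c · σ⁴ = 0.875000 · 25.)

Var(X) = m_2 − m_1² = 46.875000 − 25 = 21.875000.


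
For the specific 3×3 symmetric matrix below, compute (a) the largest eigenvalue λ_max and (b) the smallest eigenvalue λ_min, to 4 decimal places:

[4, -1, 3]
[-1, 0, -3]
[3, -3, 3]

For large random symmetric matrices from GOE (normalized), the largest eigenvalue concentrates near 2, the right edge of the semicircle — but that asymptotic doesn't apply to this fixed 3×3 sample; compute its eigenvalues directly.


Since M is real symmetric, all three eigenvalues are real; they are the roots of det(λI − M) = λ³ − (tr M) λ² + s λ − det M, where s is the sum of the principal 2×2 minors.
tr M = 4 + 0 + 3 = 7.
s = (4·0 − (-1)²) + (4·3 − 3²) + (0·3 − (-3)²) = -1 + 3 + (-9) = -7.
det M (expand along row 1) = 4·(-9) − (-1)·6 + 3·3 = -21.
Characteristic polynomial: λ³ − 7λ² − 7λ + 21 = 0.
Substitute λ = y + (tr M)/3 = y + 2.333333 to remove the quadratic term: y³ + p·y + q = 0 with p = s − (tr M)²/3 = -23.333333 and q = −2(tr M)³/27 + (tr M)·s/3 − det M = -20.740741.
Three real roots ⇒ use the trigonometric (Viète) form: r = 2√(−p/3) = 5.577734, φ = arccos(3q/(p·r)) = arccos(0.478091) = 1.072316 rad.
y_k = r·cos(φ/3 − 2πk/3) for k = 0, 1, 2 gives y = 5.225199, -0.922538, -4.302661.
λ_k = y_k + 2.333333 gives λ = 7.5585, 1.4108, -1.9693 (check: the sum is 7.0000 = tr M).

Hence λ_max = 7.5585 and λ_min = -1.9693.


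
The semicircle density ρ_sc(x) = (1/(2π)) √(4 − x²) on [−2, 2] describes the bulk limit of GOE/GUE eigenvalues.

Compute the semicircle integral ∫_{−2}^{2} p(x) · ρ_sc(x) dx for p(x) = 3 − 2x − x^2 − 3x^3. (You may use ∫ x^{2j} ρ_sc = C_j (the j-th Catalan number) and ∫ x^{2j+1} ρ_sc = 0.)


Write p(x) = Σ a_i x^i, split into monomials and integrate each against ρ_sc separately.
Using ∫ x^{2j} ρ_sc = C_j = (1/(j+1)) C(2j, j) (Catalan numbers) and ∫ x^{2j+1} ρ_sc = 0 (odd monomials vanish by symmetry):
  i = 0 (even): a_0 · C_{0} = 3 · 1 = 3
  i = 1 (odd): ∫ x^1 ρ_sc = 0 (vanishes)
  i = 2 (even): a_2 · C_{1} = -1 · 1 = -1
  i = 3 (odd): ∫ x^3 ρ_sc = 0 (vanishes)

Summing the contributions: ∫_{−2}^{2} p(x) ρ_sc(x) dx = 3 + (-1) = 2.


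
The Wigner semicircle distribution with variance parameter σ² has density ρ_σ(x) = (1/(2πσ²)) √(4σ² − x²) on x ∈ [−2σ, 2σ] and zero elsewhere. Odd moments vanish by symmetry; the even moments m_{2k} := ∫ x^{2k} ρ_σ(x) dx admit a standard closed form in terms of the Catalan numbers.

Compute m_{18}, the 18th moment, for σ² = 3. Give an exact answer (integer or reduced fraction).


By the scaled semicircle moment identity, m_{2k} = σ^{2k} · C_k with k = 9.
C_9 = (1/(k+1)) · C(2k, k) = (1/10) · C(18, 9) = (1/10) · 48620 = 4862.
σ^{2k} = (σ²)^k = (3)^9 = 19683.

Therefore m_{18} = σ^{18} · C_9 = 19683 · 4862 = 95698746.


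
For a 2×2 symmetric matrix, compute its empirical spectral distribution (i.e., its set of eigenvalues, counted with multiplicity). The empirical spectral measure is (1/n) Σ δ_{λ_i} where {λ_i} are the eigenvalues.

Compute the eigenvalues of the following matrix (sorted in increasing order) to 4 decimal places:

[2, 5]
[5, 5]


Since M is real symmetric, both eigenvalues are real; they are the roots of det(λI − M) = λ² − (tr M) λ + det M.
tr M = 2 + 5 = 7.
det M = 2·5 − 5² = 10 − 25 = -15.
Characteristic polynomial: λ² − 7λ − 15 = 0.
Discriminant Δ = (tr M)² − 4·det M = 49 − (-60) = 109; √Δ = 10.440307.
λ = (tr M ± √Δ)/2 = (7 ± 10.440307)/2, giving (tr M − √Δ)/2 = -1.7202 and (tr M + √Δ)/2 = 8.7202.

Eigenvalues sorted in increasing order: [-1.7202, 8.7202].


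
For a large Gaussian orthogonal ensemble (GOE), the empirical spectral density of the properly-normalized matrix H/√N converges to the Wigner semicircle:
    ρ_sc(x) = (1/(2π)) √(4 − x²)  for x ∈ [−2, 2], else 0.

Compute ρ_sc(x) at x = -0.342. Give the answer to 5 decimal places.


ρ_sc(x) = (1/(2π)) √(4 − x²). With x = -0.342:
  4 − x² = 4 − (-0.342)² = 4 − 0.116964 = 3.883036.
  √(4 − x²) = 1.970542.
  1/(2π) = 0.159155.
  ρ_sc(-0.342) = 0.159155 · 1.970542 = 0.313622.

Rounded to 5 decimal places: ρ_sc(-0.342) ≈ 0.31362.


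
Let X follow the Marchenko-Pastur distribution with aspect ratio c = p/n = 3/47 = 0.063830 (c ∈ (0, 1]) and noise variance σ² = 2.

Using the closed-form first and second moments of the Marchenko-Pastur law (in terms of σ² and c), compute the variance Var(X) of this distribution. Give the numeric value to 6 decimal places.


Recall the MP moments m_1 = E[X] = σ² and m_2 = E[X²] = σ⁴ (1 + c).
m_1 = E[X] = σ² = 2, so m_1² = 4.
m_2 = E[X²] = σ⁴ (1 + c) = 4 · (1 + 0.063830) = 4 · 1.063830 = 4.255319.
(Note m_2 − m_1² simplifies to c · σ⁴ = 0.063830 · 4.)

Var(X) = m_2 − m_1² = 4.255319 − 4 = 0.255319.


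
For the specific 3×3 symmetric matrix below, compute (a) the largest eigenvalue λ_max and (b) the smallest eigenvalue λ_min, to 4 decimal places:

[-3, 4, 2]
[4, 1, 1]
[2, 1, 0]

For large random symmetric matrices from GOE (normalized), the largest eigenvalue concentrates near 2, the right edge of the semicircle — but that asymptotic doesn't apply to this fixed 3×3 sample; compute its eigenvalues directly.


Since M is real symmetric, all three eigenvalues are real; they are the roots of det(λI − M) = λ³ − (tr M) λ² + s λ − det M, where s is the sum of the principal 2×2 minors.
tr M = -3 + 1 + 0 = -2.
s = ((-3)·1 − 4²) + ((-3)·0 − 2²) + (1·0 − 1²) = -19 + (-4) + (-1) = -24.
det M (expand along row 1) = (-3)·(-1) − 4·(-2) + 2·2 = 15.
Characteristic polynomial: λ³ + 2λ² − 24λ − 15 = 0.
Substitute λ = y + (tr M)/3 = y − 0.666667 to remove the quadratic term: y³ + p·y + q = 0 with p = s − (tr M)²/3 = -25.333333 and q = −2(tr M)³/27 + (tr M)·s/3 − det M = 1.592593.
Three real roots ⇒ use the trigonometric (Viète) form: r = 2√(−p/3) = 5.811865, φ = arccos(3q/(p·r)) = arccos(-0.032450) = 1.603252 rad.
y_k = r·cos(φ/3 − 2πk/3) for k = 0, 1, 2 gives y = 5.001491, 0.062875, -5.064366.
λ_k = y_k − 0.666667 gives λ = 4.3348, -0.6038, -5.7310 (check: the sum is -2.0000 = tr M).

Hence λ_max = 4.3348 and λ_min = -5.7310.


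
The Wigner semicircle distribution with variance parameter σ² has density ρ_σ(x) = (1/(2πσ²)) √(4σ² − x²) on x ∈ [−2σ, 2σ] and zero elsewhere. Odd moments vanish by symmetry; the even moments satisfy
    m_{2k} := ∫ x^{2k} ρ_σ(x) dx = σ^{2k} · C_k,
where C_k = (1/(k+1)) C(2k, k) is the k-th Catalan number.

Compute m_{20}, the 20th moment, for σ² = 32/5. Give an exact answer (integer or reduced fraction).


By the scaled semicircle moment identity, m_{2k} = σ^{2k} · C_k with k = 10.
C_10 = (1/(k+1)) · C(2k, k) = (1/11) · C(20, 10) = (1/11) · 184756 = 16796.
σ^{2k} = (σ²)^k = (32/5)^10 = 1125899906842624/9765625.

Therefore m_{20} = σ^{20} · C_10 = (1125899906842624/9765625) · 16796 = 18910614835328712704/9765625.


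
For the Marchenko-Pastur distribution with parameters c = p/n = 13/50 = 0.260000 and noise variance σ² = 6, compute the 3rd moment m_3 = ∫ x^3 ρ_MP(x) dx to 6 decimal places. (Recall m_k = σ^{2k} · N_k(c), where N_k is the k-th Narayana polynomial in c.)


E[X³] = σ⁶ (1 + 3c + c²) (third MP moment). With σ² = 6 (so σ⁶ = 216) and c = 13/50 = 0.260000: E[X³] = 216 · (1 + 3·0.260000 + (0.260000)²) = 216 · 1.847600.

So E[X^3] = 399.081600.


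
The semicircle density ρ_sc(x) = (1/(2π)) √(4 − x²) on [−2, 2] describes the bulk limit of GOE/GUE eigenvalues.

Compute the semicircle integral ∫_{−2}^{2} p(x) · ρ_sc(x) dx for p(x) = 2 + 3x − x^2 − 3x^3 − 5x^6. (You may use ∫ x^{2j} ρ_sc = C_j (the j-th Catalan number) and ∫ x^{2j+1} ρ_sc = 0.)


Write p(x) = Σ a_i x^i, split into monomials and integrate each against ρ_sc separately.
Using ∫ x^{2j} ρ_sc = C_j = (1/(j+1)) C(2j, j) (Catalan numbers) and ∫ x^{2j+1} ρ_sc = 0 (odd monomials vanish by symmetry):
  i = 0 (even): a_0 · C_{0} = 2 · 1 = 2
  i = 1 (odd): ∫ x^1 ρ_sc = 0 (vanishes)
  i = 2 (even): a_2 · C_{1} = -1 · 1 = -1
  i = 3 (odd): ∫ x^3 ρ_sc = 0 (vanishes)
  i = 6 (even): a_6 · C_{3} = -5 · 5 = -25

Summing the contributions: ∫_{−2}^{2} p(x) ρ_sc(x) dx = 2 + (-1) + (-25) = -24.


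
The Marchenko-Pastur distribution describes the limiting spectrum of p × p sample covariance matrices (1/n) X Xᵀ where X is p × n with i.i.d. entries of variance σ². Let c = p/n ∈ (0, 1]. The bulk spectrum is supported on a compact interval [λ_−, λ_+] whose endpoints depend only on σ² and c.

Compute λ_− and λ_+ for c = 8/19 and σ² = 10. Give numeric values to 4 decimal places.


c = 8/19 = 0.421053; √c = 0.648886.
λ_− = σ² (1 − √c)² = 10 · (1 − 0.648886)² = 10 · (0.351114)² = 1.232813.
λ_+ = σ² (1 + √c)² = 10 · (1 + 0.648886)² = 10 · (1.648886)² = 27.188240.

Rounded to 4 decimal places: λ_− ≈ 1.2328, λ_+ ≈ 27.1882.


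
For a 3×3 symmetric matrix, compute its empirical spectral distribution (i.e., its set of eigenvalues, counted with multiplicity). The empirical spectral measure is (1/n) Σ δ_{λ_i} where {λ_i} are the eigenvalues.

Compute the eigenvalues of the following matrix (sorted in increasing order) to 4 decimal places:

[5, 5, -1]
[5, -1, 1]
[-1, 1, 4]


Since M is real symmetric, all three eigenvalues are real; they are the roots of det(λI − M) = λ³ − (tr M) λ² + s λ − det M, where s is the sum of the principal 2×2 minors.
tr M = 5 + (-1) + 4 = 8.
s = (5·(-1) − 5²) + (5·4 − (-1)²) + ((-1)·4 − 1²) = -30 + 19 + (-5) = -16.
det M (expand along row 1) = 5·(-5) − 5·21 + (-1)·4 = -134.
Characteristic polynomial: λ³ − 8λ² − 16λ + 134 = 0.
Substitute λ = y + (tr M)/3 = y + 2.666667 to remove the quadratic term: y³ + p·y + q = 0 with p = s − (tr M)²/3 = -37.333333 and q = −2(tr M)³/27 + (tr M)·s/3 − det M = 53.407407.
Three real roots ⇒ use the trigonometric (Viète) form: r = 2√(−p/3) = 7.055337, φ = arccos(3q/(p·r)) = arccos(-0.608287) = 2.224696 rad.
y_k = r·cos(φ/3 − 2πk/3) for k = 0, 1, 2 gives y = 5.202691, 1.525680, -6.728371.
λ_k = y_k + 2.666667 gives λ = 7.8694, 4.1923, -4.0617 (check: the sum is 8.0000 = tr M).

Eigenvalues sorted in increasing order: [-4.0617, 4.1923, 7.8694].


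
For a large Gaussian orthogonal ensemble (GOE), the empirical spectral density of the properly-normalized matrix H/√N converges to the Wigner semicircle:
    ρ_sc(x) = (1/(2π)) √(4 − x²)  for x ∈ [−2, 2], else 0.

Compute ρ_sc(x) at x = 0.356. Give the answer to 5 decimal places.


ρ_sc(x) = (1/(2π)) √(4 − x²). With x = 0.356:
  4 − x² = 4 − (0.356)² = 4 − 0.126736 = 3.873264.
  √(4 − x²) = 1.968061.
  1/(2π) = 0.159155.
  ρ_sc(0.356) = 0.159155 · 1.968061 = 0.313227.

Rounded to 5 decimal places: ρ_sc(0.356) ≈ 0.31323.


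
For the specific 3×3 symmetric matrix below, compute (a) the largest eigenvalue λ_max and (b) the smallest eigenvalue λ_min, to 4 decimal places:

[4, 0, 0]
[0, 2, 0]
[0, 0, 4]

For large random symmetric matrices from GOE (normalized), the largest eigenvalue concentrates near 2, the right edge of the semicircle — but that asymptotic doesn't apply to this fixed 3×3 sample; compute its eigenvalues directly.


Since M is real symmetric, all three eigenvalues are real; they are the roots of det(λI − M) = λ³ − (tr M) λ² + s λ − det M, where s is the sum of the principal 2×2 minors.
tr M = 4 + 2 + 4 = 10.
s = (4·2 − 0²) + (4·4 − 0²) + (2·4 − 0²) = 8 + 16 + 8 = 32.
det M (expand along row 1) = 4·8 − 0·0 + 0·0 = 32.
Characteristic polynomial: λ³ − 10λ² + 32λ − 32 = 0.
Substitute λ = y + (tr M)/3 = y + 3.333333 to remove the quadratic term: y³ + p·y + q = 0 with p = s − (tr M)²/3 = -1.333333 and q = −2(tr M)³/27 + (tr M)·s/3 − det M = 0.592593.
Three real roots ⇒ use the trigonometric (Viète) form: r = 2√(−p/3) = 1.333333, φ = arccos(3q/(p·r)) = arccos(-1.000000) = 3.141593 rad.
y_k = r·cos(φ/3 − 2πk/3) for k = 0, 1, 2 gives y = 0.666667, 0.666667, -1.333333.
λ_k = y_k + 3.333333 gives λ = 4.0000, 4.0000, 2.0000 (check: the sum is 10.0000 = tr M).

Hence λ_max = 4.0000 and λ_min = 2.0000.


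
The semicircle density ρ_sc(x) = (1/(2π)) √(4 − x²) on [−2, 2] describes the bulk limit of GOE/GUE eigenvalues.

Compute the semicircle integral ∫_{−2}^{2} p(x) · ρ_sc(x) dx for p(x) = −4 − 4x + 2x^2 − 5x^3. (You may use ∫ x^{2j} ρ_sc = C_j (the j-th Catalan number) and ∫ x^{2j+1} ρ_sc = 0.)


Write p(x) = Σ a_i x^i, split into monomials and integrate each against ρ_sc separately.
Using ∫ x^{2j} ρ_sc = C_j = (1/(j+1)) C(2j, j) (Catalan numbers) and ∫ x^{2j+1} ρ_sc = 0 (odd monomials vanish by symmetry):
  i = 0 (even): a_0 · C_{0} = -4 · 1 = -4
  i = 1 (odd): ∫ x^1 ρ_sc = 0 (vanishes)
  i = 2 (even): a_2 · C_{1} = 2 · 1 = 2
  i = 3 (odd): ∫ x^3 ρ_sc = 0 (vanishes)

Summing the contributions: ∫_{−2}^{2} p(x) ρ_sc(x) dx = (-4) + 2 = -2.


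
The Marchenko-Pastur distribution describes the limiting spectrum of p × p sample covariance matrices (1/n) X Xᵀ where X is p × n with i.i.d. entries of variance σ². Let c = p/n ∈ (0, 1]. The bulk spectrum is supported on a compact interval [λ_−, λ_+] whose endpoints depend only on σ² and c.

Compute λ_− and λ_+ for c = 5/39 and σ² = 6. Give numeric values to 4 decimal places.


c = 5/39 = 0.128205; √c = 0.358057.
λ_− = σ² (1 − √c)² = 6 · (1 − 0.358057)² = 6 · (0.641943)² = 2.472542.
λ_+ = σ² (1 + √c)² = 6 · (1 + 0.358057)² = 6 · (1.358057)² = 11.065920.

Rounded to 4 decimal places: λ_− ≈ 2.4725, λ_+ ≈ 11.0659.


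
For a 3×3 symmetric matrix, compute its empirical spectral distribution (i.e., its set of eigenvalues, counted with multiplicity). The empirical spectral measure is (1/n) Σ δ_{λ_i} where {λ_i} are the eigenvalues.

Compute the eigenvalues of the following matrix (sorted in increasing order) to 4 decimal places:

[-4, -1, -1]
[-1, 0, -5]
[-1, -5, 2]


Since M is real symmetric, all three eigenvalues are real; they are the roots of det(λI − M) = λ³ − (tr M) λ² + s λ − det M, where s is the sum of the principal 2×2 minors.
tr M = -4 + 0 + 2 = -2.
s = ((-4)·0 − (-1)²) + ((-4)·2 − (-1)²) + (0·2 − (-5)²) = -1 + (-9) + (-25) = -35.
det M (expand along row 1) = (-4)·(-25) − (-1)·(-7) + (-1)·5 = 88.
Characteristic polynomial: λ³ + 2λ² − 35λ − 88 = 0.
Substitute λ = y + (tr M)/3 = y − 0.666667 to remove the quadratic term: y³ + p·y + q = 0 with p = s − (tr M)²/3 = -36.333333 and q = −2(tr M)³/27 + (tr M)·s/3 − det M = -64.074074.
Three real roots ⇒ use the trigonometric (Viète) form: r = 2√(−p/3) = 6.960204, φ = arccos(3q/(p·r)) = arccos(0.760110) = 0.707314 rad.
y_k = r·cos(φ/3 − 2πk/3) for k = 0, 1, 2 gives y = 6.767646, -1.975791, -4.791856.
λ_k = y_k − 0.666667 gives λ = 6.1010, -2.6425, -5.4585 (check: the sum is -2.0000 = tr M).

Eigenvalues sorted in increasing order: [-5.4585, -2.6425, 6.1010].


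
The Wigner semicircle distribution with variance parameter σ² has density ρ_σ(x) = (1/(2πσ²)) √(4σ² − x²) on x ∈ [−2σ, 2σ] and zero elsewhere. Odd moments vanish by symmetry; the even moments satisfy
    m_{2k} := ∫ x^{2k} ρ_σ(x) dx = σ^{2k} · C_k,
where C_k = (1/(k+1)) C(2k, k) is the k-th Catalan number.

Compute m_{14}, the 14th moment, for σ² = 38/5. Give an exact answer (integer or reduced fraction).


By the scaled semicircle moment identity, m_{2k} = σ^{2k} · C_k with k = 7.
C_7 = (1/(k+1)) · C(2k, k) = (1/8) · C(14, 7) = (1/8) · 3432 = 429.
σ^{2k} = (σ²)^k = (38/5)^7 = 114415582592/78125.

Therefore m_{14} = σ^{14} · C_7 = (114415582592/78125) · 429 = 49084284931968/78125.


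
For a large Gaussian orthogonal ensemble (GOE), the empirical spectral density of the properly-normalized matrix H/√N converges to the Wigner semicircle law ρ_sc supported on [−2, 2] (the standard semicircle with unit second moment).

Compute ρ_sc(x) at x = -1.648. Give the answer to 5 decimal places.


ρ_sc(x) = (1/(2π)) √(4 − x²). With x = -1.648:
  4 − x² = 4 − (-1.648)² = 4 − 2.715904 = 1.284096.
  √(4 − x²) = 1.133180.
  1/(2π) = 0.159155.
  ρ_sc(-1.648) = 0.159155 · 1.133180 = 0.180351.

Rounded to 5 decimal places: ρ_sc(-1.648) ≈ 0.18035.


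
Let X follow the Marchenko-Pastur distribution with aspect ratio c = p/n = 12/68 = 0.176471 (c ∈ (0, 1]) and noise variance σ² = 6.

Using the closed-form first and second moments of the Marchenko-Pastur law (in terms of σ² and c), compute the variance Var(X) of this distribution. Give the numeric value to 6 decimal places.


Recall the MP moments m_1 = E[X] = σ² and m_2 = E[X²] = σ⁴ (1 + c).
m_1 = E[X] = σ² = 6, so m_1² = 36.
m_2 = E[X²] = σ⁴ (1 + c) = 36 · (1 + 0.176471) = 36 · 1.176471 = 42.352941.
(Note m_2 − m_1² simplifies to c · σ⁴ = 0.176471 · 36.)

Var(X) = m_2 − m_1² = 42.352941 − 36 = 6.352941.


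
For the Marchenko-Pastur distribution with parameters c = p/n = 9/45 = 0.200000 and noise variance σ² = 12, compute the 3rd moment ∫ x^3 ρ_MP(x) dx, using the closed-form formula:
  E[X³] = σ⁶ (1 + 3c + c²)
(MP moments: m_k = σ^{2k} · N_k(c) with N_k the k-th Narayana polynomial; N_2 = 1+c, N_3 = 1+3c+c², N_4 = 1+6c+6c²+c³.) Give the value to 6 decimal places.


E[X³] = σ⁶ (1 + 3c + c²) (third MP moment). With σ² = 12 (so σ⁶ = 1728) and c = 9/45 = 0.200000: E[X³] = 1728 · (1 + 3·0.200000 + (0.200000)²) = 1728 · 1.640000.

So E[X^3] = 2833.920000.


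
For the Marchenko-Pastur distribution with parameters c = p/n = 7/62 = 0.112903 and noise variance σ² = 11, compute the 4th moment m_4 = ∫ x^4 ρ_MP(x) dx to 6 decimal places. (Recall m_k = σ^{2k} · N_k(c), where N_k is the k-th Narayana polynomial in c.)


E[X⁴] = σ⁸ (1 + 6c + 6c² + c³) (fourth MP moment). With σ² = 11 (so σ⁸ = 14641) and c = 7/62 = 0.112903: E[X⁴] = 14641 · (1 + 6·0.112903 + 6·(0.112903)² + (0.112903)³) = 14641 · 1.755341.

So E[X^4] = 25699.953119.


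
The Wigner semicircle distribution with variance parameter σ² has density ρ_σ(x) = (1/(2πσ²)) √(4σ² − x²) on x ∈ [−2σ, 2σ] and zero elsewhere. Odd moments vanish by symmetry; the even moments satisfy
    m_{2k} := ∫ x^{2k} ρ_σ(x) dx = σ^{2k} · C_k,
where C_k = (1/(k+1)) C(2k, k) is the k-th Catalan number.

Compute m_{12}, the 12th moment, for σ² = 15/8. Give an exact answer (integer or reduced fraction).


By the scaled semicircle moment identity, m_{2k} = σ^{2k} · C_k with k = 6.
C_6 = (1/(k+1)) · C(2k, k) = (1/7) · C(12, 6) = (1/7) · 924 = 132.
σ^{2k} = (σ²)^k = (15/8)^6 = 11390625/262144.

Therefore m_{12} = σ^{12} · C_6 = (11390625/262144) · 132 = 375890625/65536.


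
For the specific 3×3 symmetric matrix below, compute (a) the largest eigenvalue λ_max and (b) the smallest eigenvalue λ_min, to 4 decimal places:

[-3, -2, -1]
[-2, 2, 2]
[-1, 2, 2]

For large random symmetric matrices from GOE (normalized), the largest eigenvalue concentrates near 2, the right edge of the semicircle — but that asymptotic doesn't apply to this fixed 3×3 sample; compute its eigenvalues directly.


Since M is real symmetric, all three eigenvalues are real; they are the roots of det(λI − M) = λ³ − (tr M) λ² + s λ − det M, where s is the sum of the principal 2×2 minors.
tr M = -3 + 2 + 2 = 1.
s = ((-3)·2 − (-2)²) + ((-3)·2 − (-1)²) + (2·2 − 2²) = -10 + (-7) + 0 = -17.
det M (expand along row 1) = (-3)·0 − (-2)·(-2) + (-1)·(-2) = -2.
Characteristic polynomial: λ³ − λ² − 17λ + 2 = 0.
Substitute λ = y + (tr M)/3 = y + 0.333333 to remove the quadratic term: y³ + p·y + q = 0 with p = s − (tr M)²/3 = -17.333333 and q = −2(tr M)³/27 + (tr M)·s/3 − det M = -3.740741.
Three real roots ⇒ use the trigonometric (Viète) form: r = 2√(−p/3) = 4.807402, φ = arccos(3q/(p·r)) = arccos(0.134675) = 1.435711 rad.
y_k = r·cos(φ/3 − 2πk/3) for k = 0, 1, 2 gives y = 4.267310, -0.216397, -4.050914.
λ_k = y_k + 0.333333 gives λ = 4.6006, 0.1169, -3.7176 (check: the sum is 1.0000 = tr M).

Hence λ_max = 4.6006 and λ_min = -3.7176.


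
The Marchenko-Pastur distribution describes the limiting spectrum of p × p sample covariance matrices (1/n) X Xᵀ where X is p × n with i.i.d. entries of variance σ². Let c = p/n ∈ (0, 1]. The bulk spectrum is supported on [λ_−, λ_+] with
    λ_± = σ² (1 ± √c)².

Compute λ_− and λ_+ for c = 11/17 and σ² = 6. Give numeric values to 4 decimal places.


c = 11/17 = 0.647059; √c = 0.804400.
λ_− = σ² (1 − √c)² = 6 · (1 − 0.804400)² = 6 · (0.195600)² = 0.229557.
λ_+ = σ² (1 + √c)² = 6 · (1 + 0.804400)² = 6 · (1.804400)² = 19.535149.

Rounded to 4 decimal places: λ_− ≈ 0.2296, λ_+ ≈ 19.5351.


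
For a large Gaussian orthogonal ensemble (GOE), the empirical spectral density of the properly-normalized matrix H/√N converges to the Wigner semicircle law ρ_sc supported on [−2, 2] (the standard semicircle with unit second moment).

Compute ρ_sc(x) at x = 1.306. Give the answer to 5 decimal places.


ρ_sc(x) = (1/(2π)) √(4 − x²). With x = 1.306:
  4 − x² = 4 − (1.306)² = 4 − 1.705636 = 2.294364.
  √(4 − x²) = 1.514716.
  1/(2π) = 0.159155.
  ρ_sc(1.306) = 0.159155 · 1.514716 = 0.241075.

Rounded to 5 decimal places: ρ_sc(1.306) ≈ 0.24107.


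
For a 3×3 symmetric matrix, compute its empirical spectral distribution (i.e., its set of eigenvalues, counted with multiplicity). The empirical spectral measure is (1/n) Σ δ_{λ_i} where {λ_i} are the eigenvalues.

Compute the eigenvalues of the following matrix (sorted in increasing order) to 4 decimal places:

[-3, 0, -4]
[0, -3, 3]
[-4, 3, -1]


Since M is real symmetric, all three eigenvalues are real; they are the roots of det(λI − M) = λ³ − (tr M) λ² + s λ − det M, where s is the sum of the principal 2×2 minors.
tr M = -3 + (-3) + (-1) = -7.
s = ((-3)·(-3) − 0²) + ((-3)·(-1) − (-4)²) + ((-3)·(-1) − 3²) = 9 + (-13) + (-6) = -10.
det M (expand along row 1) = (-3)·(-6) − 0·12 + (-4)·(-12) = 66.
Characteristic polynomial: λ³ + 7λ² − 10λ − 66 = 0.
Substitute λ = y + (tr M)/3 = y − 2.333333 to remove the quadratic term: y³ + p·y + q = 0 with p = s − (tr M)²/3 = -26.333333 and q = −2(tr M)³/27 + (tr M)·s/3 − det M = -17.259259.
Three real roots ⇒ use the trigonometric (Viète) form: r = 2√(−p/3) = 5.925463, φ = arccos(3q/(p·r)) = arccos(0.331830) = 1.232554 rad.
y_k = r·cos(φ/3 − 2πk/3) for k = 0, 1, 2 gives y = 5.432353, -0.666667, -4.765686.
λ_k = y_k − 2.333333 gives λ = 3.0990, -3.0000, -7.0990 (check: the sum is -7.0000 = tr M).

Eigenvalues sorted in increasing order: [-7.0990, -3.0000, 3.0990].


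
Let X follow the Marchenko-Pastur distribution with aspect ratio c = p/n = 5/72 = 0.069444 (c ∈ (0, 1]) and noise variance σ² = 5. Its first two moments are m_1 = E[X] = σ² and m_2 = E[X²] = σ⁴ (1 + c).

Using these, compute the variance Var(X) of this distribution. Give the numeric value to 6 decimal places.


m_1 = E[X] = σ² = 5, so m_1² = 25.
m_2 = E[X²] = σ⁴ (1 + c) = 25 · (1 + 0.069444) = 25 · 1.069444 = 26.736111.
(Note m_2 − m_1² simplifies to c · σ⁴ = 0.069444 · 25.)

Var(X) = m_2 − m_1² = 26.736111 − 25 = 1.736111.


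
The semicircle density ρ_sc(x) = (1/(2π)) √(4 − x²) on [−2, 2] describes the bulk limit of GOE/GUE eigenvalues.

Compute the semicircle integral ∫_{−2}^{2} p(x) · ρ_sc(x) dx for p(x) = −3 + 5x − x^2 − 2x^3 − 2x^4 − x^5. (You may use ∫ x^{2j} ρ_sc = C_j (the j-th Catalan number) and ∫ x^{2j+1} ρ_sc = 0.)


Write p(x) = Σ a_i x^i, split into monomials and integrate each against ρ_sc separately.
Using ∫ x^{2j} ρ_sc = C_j = (1/(j+1)) C(2j, j) (Catalan numbers) and ∫ x^{2j+1} ρ_sc = 0 (odd monomials vanish by symmetry):
  i = 0 (even): a_0 · C_{0} = -3 · 1 = -3
  i = 1 (odd): ∫ x^1 ρ_sc = 0 (vanishes)
  i = 2 (even): a_2 · C_{1} = -1 · 1 = -1
  i = 3 (odd): ∫ x^3 ρ_sc = 0 (vanishes)
  i = 4 (even): a_4 · C_{2} = -2 · 2 = -4
  i = 5 (odd): ∫ x^5 ρ_sc = 0 (vanishes)

Summing the contributions: ∫_{−2}^{2} p(x) ρ_sc(x) dx = (-3) + (-1) + (-4) = -8.


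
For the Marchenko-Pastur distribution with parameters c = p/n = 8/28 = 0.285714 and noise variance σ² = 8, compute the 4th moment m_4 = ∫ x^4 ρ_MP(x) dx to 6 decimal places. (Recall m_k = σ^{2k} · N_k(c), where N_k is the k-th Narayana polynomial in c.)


E[X⁴] = σ⁸ (1 + 6c + 6c² + c³) (fourth MP moment). With σ² = 8 (so σ⁸ = 4096) and c = 8/28 = 0.285714: E[X⁴] = 4096 · (1 + 6·0.285714 + 6·(0.285714)² + (0.285714)³) = 4096 · 3.227405.

So E[X^4] = 13219.451895.


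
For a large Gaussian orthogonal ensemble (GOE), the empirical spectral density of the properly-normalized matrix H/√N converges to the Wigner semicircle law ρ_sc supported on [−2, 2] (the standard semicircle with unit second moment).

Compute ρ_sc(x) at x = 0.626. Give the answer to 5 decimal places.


ρ_sc(x) = (1/(2π)) √(4 − x²). With x = 0.626:
  4 − x² = 4 − (0.626)² = 4 − 0.391876 = 3.608124.
  √(4 − x²) = 1.899506.
  1/(2π) = 0.159155.
  ρ_sc(0.626) = 0.159155 · 1.899506 = 0.302316.

Rounded to 5 decimal places: ρ_sc(0.626) ≈ 0.30232.


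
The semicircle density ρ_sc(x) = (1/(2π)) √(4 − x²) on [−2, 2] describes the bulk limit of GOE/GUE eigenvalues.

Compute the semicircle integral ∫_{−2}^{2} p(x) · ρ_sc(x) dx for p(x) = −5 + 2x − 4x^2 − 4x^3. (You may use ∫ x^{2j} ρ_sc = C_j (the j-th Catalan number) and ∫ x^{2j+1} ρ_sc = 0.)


Write p(x) = Σ a_i x^i, split into monomials and integrate each against ρ_sc separately.
Using ∫ x^{2j} ρ_sc = C_j = (1/(j+1)) C(2j, j) (Catalan numbers) and ∫ x^{2j+1} ρ_sc = 0 (odd monomials vanish by symmetry):
  i = 0 (even): a_0 · C_{0} = -5 · 1 = -5
  i = 1 (odd): ∫ x^1 ρ_sc = 0 (vanishes)
  i = 2 (even): a_2 · C_{1} = -4 · 1 = -4
  i = 3 (odd): ∫ x^3 ρ_sc = 0 (vanishes)

Summing the contributions: ∫_{−2}^{2} p(x) ρ_sc(x) dx = (-5) + (-4) = -9.


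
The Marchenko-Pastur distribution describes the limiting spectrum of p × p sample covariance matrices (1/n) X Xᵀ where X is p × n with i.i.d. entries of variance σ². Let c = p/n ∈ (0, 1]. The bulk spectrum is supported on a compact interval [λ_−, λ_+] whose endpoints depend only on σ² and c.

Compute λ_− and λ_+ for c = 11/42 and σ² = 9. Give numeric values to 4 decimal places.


c = 11/42 = 0.261905; √c = 0.511766.
λ_− = σ² (1 − √c)² = 9 · (1 − 0.511766)² = 9 · (0.488234)² = 2.145349.
λ_+ = σ² (1 + √c)² = 9 · (1 + 0.511766)² = 9 · (1.511766)² = 20.568937.

Rounded to 4 decimal places: λ_− ≈ 2.1453, λ_+ ≈ 20.5689.


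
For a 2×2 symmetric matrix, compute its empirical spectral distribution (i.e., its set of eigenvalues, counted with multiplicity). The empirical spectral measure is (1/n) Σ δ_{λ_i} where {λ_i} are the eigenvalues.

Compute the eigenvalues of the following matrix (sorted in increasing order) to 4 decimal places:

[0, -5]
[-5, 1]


Since M is real symmetric, both eigenvalues are real; they are the roots of det(λI − M) = λ² − (tr M) λ + det M.
tr M = 0 + 1 = 1.
det M = 0·1 − (-5)² = 0 − 25 = -25.
Characteristic polynomial: λ² − λ − 25 = 0.
Discriminant Δ = (tr M)² − 4·det M = 1 − (-100) = 101; √Δ = 10.049876.
λ = (tr M ± √Δ)/2 = (1 ± 10.049876)/2, giving (tr M − √Δ)/2 = -4.5249 and (tr M + √Δ)/2 = 5.5249.

Eigenvalues sorted in increasing order: [-4.5249, 5.5249].


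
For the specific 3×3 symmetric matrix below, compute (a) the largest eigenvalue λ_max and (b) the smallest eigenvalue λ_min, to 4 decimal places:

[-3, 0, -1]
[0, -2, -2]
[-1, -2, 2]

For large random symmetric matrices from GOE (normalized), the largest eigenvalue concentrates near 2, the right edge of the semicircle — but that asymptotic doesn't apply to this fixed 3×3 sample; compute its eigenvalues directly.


Since M is real symmetric, all three eigenvalues are real; they are the roots of det(λI − M) = λ³ − (tr M) λ² + s λ − det M, where s is the sum of the principal 2×2 minors.
tr M = -3 + (-2) + 2 = -3.
s = ((-3)·(-2) − 0²) + ((-3)·2 − (-1)²) + ((-2)·2 − (-2)²) = 6 + (-7) + (-8) = -9.
det M (expand along row 1) = (-3)·(-8) − 0·(-2) + (-1)·(-2) = 26.
Characteristic polynomial: λ³ + 3λ² − 9λ − 26 = 0.
Substitute λ = y + (tr M)/3 = y − 1.000000 to remove the quadratic term: y³ + p·y + q = 0 with p = s − (tr M)²/3 = -12.000000 and q = −2(tr M)³/27 + (tr M)·s/3 − det M = -15.000000.
Three real roots ⇒ use the trigonometric (Viète) form: r = 2√(−p/3) = 4.000000, φ = arccos(3q/(p·r)) = arccos(0.937500) = 0.355421 rad.
y_k = r·cos(φ/3 − 2πk/3) for k = 0, 1, 2 gives y = 3.971961, -1.576535, -2.395426.
λ_k = y_k − 1.000000 gives λ = 2.9720, -2.5765, -3.3954 (check: the sum is -3.0000 = tr M).

Hence λ_max = 2.9720 and λ_min = -3.3954.


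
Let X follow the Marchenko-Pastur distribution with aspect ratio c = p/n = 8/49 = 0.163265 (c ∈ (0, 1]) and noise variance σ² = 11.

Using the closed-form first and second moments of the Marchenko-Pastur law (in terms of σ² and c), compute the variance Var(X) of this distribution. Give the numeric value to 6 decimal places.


Recall the MP moments m_1 = E[X] = σ² and m_2 = E[X²] = σ⁴ (1 + c).
m_1 = E[X] = σ² = 11, so m_1² = 121.
m_2 = E[X²] = σ⁴ (1 + c) = 121 · (1 + 0.163265) = 121 · 1.163265 = 140.755102.
(Note m_2 − m_1² simplifies to c · σ⁴ = 0.163265 · 121.)

Var(X) = m_2 − m_1² = 140.755102 − 121 = 19.755102.


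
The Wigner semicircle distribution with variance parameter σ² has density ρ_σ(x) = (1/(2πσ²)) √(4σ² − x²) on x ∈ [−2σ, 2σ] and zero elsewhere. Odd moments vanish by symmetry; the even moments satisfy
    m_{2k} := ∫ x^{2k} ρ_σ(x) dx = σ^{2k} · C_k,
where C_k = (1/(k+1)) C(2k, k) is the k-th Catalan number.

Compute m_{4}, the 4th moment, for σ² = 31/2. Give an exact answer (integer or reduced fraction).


By the scaled semicircle moment identity, m_{2k} = σ^{2k} · C_k with k = 2.
C_2 = (1/(k+1)) · C(2k, k) = (1/3) · C(4, 2) = (1/3) · 6 = 2.
σ^{2k} = (σ²)^k = (31/2)^2 = 961/4.

Therefore m_{4} = σ^{4} · C_2 = (961/4) · 2 = 961/2.


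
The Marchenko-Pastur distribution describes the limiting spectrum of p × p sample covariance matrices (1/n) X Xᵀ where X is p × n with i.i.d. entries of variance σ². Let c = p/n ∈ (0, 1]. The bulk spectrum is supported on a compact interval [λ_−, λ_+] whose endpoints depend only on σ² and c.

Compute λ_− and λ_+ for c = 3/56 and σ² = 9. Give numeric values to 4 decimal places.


c = 3/56 = 0.053571; √c = 0.231455.
λ_− = σ² (1 − √c)² = 9 · (1 − 0.231455)² = 9 · (0.768545)² = 5.315952.
λ_+ = σ² (1 + √c)² = 9 · (1 + 0.231455)² = 9 · (1.231455)² = 13.648333.

Rounded to 4 decimal places: λ_− ≈ 5.3160, λ_+ ≈ 13.6483.


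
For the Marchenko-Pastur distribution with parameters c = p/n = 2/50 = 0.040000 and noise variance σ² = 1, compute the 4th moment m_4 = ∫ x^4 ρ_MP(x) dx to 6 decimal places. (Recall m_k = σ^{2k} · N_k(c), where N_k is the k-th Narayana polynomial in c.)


E[X⁴] = σ⁸ (1 + 6c + 6c² + c³) (fourth MP moment). With σ² = 1 (so σ⁸ = 1) and c = 2/50 = 0.040000: E[X⁴] = 1 · (1 + 6·0.040000 + 6·(0.040000)² + (0.040000)³) = 1 · 1.249664.

So E[X^4] = 1.249664.


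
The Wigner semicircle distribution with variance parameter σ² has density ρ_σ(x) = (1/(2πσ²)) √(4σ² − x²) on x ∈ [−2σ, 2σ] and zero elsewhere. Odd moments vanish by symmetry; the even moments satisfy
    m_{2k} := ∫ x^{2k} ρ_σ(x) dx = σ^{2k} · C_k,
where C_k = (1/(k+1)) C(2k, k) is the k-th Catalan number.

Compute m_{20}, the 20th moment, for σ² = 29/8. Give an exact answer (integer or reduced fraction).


By the scaled semicircle moment identity, m_{2k} = σ^{2k} · C_k with k = 10.
C_10 = (1/(k+1)) · C(2k, k) = (1/11) · C(20, 10) = (1/11) · 184756 = 16796.
σ^{2k} = (σ²)^k = (29/8)^10 = 420707233300201/1073741824.

Therefore m_{20} = σ^{20} · C_10 = (420707233300201/1073741824) · 16796 = 1766549672627543999/268435456.
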